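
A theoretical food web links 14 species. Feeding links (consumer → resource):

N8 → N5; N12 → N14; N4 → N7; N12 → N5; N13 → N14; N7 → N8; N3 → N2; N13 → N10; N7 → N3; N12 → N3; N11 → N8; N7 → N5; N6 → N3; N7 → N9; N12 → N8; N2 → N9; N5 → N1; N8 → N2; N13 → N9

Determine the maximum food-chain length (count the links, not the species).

4 links

One longest chain: N9 → N2 → N3 → N7 → N4.
It has 5 species and 4 links.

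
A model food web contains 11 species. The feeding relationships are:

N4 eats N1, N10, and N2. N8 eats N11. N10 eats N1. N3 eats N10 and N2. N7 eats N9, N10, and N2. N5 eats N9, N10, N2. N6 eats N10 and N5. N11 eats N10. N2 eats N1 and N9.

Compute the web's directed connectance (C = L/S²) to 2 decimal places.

The web has S = 11 species and L = 18 feeding links.
C = L / S² = 18 / 121 = 0.1488 ≈ 0.15.

C = 0.15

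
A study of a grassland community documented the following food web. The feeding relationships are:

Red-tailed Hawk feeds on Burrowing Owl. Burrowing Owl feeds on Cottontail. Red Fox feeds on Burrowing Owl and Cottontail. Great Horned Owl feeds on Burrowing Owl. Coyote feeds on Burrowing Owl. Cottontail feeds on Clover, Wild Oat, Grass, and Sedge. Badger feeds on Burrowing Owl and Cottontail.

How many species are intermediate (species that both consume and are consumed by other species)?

Intermediate species (has both prey and predators): Cottontail, Burrowing Owl.
Count: 2.

2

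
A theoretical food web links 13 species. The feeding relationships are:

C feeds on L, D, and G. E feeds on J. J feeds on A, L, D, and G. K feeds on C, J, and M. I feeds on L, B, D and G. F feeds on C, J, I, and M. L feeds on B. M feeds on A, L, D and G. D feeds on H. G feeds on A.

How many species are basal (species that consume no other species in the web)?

Basal species (no prey listed): A, H, B.
Count: 3.

3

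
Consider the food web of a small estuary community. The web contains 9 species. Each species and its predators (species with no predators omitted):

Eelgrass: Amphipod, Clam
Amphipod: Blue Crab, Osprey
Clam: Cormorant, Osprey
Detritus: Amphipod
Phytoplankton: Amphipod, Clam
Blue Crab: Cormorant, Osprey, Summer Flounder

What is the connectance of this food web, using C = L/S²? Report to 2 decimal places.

C = 0.15

The web has S = 9 species and L = 12 feeding links.
C = L / S² = 12 / 81 = 0.1481 ≈ 0.15.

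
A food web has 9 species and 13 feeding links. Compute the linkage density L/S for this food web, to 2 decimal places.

L/S = 1.44

There are L = 13 links among S = 9 species.
L/S = 13/9 = 1.4444 ≈ 1.44.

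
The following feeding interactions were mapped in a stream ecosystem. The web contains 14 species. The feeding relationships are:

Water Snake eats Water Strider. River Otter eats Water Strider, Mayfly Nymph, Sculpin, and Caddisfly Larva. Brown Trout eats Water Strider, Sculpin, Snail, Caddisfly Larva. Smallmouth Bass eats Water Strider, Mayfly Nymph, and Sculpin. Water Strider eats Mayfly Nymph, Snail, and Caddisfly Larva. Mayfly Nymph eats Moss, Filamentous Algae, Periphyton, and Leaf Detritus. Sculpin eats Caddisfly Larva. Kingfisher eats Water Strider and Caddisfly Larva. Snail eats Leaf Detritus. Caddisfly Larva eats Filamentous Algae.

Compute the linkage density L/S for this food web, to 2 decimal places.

L/S = 1.71

There are L = 24 links among S = 14 species.
L/S = 24/14 = 1.7143 ≈ 1.71.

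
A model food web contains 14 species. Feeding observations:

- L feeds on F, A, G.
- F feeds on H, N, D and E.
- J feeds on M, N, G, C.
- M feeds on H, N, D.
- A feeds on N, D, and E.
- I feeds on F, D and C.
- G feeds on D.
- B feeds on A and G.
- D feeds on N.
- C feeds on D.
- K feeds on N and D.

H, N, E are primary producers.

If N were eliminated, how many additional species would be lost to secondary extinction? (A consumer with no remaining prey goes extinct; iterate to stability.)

Remove N.
Round 1: D (all prey gone) → extinct.
Round 2: C (all prey gone), G (all prey gone), K (all prey gone) → extinct.
No further losses. Total secondary extinctions: 4.

4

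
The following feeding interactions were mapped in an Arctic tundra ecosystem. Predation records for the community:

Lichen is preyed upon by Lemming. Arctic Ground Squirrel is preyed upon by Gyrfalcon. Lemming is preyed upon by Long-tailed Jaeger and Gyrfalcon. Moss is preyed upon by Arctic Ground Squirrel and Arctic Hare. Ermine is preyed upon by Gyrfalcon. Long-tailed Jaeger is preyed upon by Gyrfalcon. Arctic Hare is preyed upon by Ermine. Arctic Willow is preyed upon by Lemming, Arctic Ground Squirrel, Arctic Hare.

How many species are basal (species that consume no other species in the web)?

Basal species (no prey listed): Arctic Willow, Moss, Lichen.
Count: 3.

3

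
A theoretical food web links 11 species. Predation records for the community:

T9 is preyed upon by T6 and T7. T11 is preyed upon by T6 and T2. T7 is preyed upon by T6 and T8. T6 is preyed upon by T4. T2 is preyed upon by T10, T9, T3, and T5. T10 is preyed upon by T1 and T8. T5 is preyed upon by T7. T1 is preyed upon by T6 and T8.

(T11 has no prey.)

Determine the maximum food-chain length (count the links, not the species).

One longest chain: T11 → T2 → T10 → T1 → T6 → T4.
It has 6 species and 5 links.

5 links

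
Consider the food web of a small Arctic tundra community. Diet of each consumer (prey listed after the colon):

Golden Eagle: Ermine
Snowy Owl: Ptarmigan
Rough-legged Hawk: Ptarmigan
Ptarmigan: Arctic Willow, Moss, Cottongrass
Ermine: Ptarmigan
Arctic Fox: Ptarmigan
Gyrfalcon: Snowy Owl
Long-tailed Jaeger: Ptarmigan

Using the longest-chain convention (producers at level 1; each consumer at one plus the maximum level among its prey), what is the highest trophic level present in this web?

Producers (level 1): Arctic Willow, Moss, Cottongrass.
Arctic Willow → Ptarmigan → Snowy Owl → Gyrfalcon gives Gyrfalcon level 4.
No species has a prey at level 4, so no species reaches level 5.

4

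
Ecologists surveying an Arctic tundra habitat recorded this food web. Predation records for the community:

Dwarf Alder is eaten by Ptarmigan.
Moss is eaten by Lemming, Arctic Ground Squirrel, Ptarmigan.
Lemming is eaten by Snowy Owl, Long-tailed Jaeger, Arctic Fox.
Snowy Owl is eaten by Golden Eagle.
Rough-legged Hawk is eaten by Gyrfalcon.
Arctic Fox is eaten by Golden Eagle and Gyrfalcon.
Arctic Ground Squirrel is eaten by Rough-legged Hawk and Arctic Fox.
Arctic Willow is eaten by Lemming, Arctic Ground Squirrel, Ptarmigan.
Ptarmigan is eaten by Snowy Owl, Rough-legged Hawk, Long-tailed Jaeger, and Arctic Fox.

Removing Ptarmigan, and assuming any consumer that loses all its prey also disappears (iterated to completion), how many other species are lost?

0

Remove Ptarmigan.
Every predator of it retains at least one other prey: Snowy Owl still has Lemming; Rough-legged Hawk still has Arctic Ground Squirrel; Arctic Fox still has Arctic Ground Squirrel, Lemming; Long-tailed Jaeger still has Lemming.
No consumer loses all prey, so no secondary extinctions occur.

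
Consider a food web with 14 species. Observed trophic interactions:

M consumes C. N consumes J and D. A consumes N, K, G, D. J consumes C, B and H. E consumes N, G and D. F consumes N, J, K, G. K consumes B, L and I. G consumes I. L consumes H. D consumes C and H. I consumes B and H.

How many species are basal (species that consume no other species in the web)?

Basal species (no prey listed): C, B, H.
Count: 3.

3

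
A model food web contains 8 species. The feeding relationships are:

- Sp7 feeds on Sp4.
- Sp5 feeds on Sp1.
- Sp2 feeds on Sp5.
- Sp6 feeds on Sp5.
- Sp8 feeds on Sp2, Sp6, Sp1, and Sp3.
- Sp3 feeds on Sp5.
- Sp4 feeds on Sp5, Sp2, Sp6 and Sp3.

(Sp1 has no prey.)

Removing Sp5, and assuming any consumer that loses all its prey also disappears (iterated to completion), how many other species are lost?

Remove Sp5.
Round 1: Sp6 (all prey gone), Sp2 (all prey gone), Sp3 (all prey gone) → extinct.
Round 2: Sp4 (all prey gone) → extinct.
Round 3: Sp7 (all prey gone) → extinct.
No further losses. Total secondary extinctions: 5.

5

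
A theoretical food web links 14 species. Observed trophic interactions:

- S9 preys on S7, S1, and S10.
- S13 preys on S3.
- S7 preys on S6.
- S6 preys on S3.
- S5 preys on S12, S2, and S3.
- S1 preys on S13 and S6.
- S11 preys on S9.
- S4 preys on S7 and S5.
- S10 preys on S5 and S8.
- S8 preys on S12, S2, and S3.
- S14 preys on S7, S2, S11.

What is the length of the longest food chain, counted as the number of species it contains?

6 species

One longest chain: S2 → S8 → S10 → S9 → S11 → S14.
It has 6 species and 5 links.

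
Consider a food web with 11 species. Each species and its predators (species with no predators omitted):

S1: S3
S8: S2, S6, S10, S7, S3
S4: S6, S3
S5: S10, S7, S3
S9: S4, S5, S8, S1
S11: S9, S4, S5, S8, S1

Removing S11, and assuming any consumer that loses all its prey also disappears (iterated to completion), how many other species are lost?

10

Remove S11.
Round 1: S9 (all prey gone) → extinct.
Round 2: S4 (all prey gone), S5 (all prey gone), S8 (all prey gone), S1 (all prey gone) → extinct.
Round 3: S2 (all prey gone), S6 (all prey gone), S10 (all prey gone), S7 (all prey gone), S3 (all prey gone) → extinct.
No further losses. Total secondary extinctions: 10.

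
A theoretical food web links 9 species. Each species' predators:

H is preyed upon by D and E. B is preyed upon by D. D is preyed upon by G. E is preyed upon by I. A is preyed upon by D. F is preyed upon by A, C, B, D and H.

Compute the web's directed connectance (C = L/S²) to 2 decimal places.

The web has S = 9 species and L = 11 feeding links.
C = L / S² = 11 / 81 = 0.1358 ≈ 0.14.

C = 0.14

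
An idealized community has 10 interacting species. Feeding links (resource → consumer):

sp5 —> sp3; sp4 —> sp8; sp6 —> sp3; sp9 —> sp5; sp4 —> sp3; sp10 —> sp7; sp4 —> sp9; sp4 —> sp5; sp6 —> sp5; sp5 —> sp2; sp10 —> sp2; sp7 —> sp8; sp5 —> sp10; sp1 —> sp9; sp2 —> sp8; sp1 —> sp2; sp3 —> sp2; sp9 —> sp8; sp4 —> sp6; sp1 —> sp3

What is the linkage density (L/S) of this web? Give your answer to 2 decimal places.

L/S = 2.00

There are L = 20 links among S = 10 species.
L/S = 20/10 = 2.0000 ≈ 2.00.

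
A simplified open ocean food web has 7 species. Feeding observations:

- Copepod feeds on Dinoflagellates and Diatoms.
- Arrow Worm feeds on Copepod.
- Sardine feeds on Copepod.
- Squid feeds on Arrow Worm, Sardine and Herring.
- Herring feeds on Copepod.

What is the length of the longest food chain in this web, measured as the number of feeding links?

One longest chain: Dinoflagellates → Copepod → Arrow Worm → Squid.
It has 4 species and 3 links.

3 links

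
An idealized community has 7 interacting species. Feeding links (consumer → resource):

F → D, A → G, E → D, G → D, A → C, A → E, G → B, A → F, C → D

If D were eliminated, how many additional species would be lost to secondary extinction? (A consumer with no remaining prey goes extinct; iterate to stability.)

3

Remove D.
Round 1: F (all prey gone), E (all prey gone), C (all prey gone) → extinct.
No further losses. Total secondary extinctions: 3.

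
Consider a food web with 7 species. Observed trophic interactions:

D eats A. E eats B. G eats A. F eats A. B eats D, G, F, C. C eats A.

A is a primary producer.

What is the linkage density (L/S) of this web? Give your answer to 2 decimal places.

L/S = 1.29

There are L = 9 links among S = 7 species.
L/S = 9/7 = 1.2857 ≈ 1.29.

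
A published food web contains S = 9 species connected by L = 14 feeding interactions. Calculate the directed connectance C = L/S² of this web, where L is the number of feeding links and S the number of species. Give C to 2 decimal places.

C = 0.17

The web has S = 9 species and L = 14 feeding links.
C = L / S² = 14 / 81 = 0.1728 ≈ 0.17.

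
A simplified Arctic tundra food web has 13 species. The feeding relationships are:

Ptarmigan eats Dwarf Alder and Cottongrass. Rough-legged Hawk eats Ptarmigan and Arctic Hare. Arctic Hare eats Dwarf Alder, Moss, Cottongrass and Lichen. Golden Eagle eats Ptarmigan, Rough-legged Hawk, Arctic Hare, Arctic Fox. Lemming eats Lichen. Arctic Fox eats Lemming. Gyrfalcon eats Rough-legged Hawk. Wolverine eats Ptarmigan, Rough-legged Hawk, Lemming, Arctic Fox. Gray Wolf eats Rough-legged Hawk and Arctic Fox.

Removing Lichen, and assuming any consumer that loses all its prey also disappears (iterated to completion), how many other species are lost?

2

Remove Lichen.
Round 1: Lemming (all prey gone) → extinct.
Round 2: Arctic Fox (all prey gone) → extinct.
No further losses. Total secondary extinctions: 2.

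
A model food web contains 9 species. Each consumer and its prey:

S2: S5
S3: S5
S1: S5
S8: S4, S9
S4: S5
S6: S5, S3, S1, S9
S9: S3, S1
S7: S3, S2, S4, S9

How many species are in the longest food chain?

One longest chain: S5 → S3 → S9 → S8.
It has 4 species and 3 links.

4 species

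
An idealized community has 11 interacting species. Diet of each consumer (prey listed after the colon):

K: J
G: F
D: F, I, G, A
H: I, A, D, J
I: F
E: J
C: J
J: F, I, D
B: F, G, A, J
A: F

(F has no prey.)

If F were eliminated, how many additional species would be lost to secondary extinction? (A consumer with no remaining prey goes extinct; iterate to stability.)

Remove F.
Round 1: I (all prey gone), G (all prey gone), A (all prey gone) → extinct.
Round 2: D (all prey gone) → extinct.
Round 3: J (all prey gone) → extinct.
Round 4: H (all prey gone), K (all prey gone), E (all prey gone), B (all prey gone), C (all prey gone) → extinct.
No further losses. Total secondary extinctions: 10.

10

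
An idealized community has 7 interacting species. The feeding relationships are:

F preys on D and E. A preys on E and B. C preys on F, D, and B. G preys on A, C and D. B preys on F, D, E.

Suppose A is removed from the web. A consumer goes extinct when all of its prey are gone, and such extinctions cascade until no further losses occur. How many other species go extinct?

0

Remove A.
Every predator of it retains at least one other prey: G still has D, C.
No consumer loses all prey, so no secondary extinctions occur.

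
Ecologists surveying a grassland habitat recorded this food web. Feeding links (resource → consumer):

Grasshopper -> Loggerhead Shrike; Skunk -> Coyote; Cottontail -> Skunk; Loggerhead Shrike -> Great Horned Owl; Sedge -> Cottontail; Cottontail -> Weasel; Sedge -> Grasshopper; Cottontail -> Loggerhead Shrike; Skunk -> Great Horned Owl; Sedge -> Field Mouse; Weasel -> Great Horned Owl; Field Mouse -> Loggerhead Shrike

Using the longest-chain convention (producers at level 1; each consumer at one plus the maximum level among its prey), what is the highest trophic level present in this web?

Producers (level 1): Sedge.
Sedge → Cottontail → Skunk → Great Horned Owl gives Great Horned Owl level 4.
No species has a prey at level 4, so no species reaches level 5.

4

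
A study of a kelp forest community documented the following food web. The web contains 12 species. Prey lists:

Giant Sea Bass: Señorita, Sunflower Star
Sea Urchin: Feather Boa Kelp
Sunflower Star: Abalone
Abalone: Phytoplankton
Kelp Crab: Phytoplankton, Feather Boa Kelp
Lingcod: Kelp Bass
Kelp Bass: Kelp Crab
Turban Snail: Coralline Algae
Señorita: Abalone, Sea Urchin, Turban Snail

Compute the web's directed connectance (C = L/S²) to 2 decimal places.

The web has S = 12 species and L = 13 feeding links.
C = L / S² = 13 / 144 = 0.0903 ≈ 0.09.

C = 0.09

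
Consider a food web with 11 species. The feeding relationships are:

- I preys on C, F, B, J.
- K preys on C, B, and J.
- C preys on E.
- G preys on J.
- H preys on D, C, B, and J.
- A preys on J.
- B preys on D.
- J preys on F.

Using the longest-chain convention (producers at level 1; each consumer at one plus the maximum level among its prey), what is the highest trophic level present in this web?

3

Producers (level 1): D, F, E.
E → C → K gives K level 3.
No species has a prey at level 3, so no species reaches level 4.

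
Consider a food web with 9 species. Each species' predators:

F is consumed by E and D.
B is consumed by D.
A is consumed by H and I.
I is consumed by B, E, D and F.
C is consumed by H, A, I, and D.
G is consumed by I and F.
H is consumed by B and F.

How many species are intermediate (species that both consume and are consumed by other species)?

Intermediate species (has both prey and predators): A, I, H, F, B.
Count: 5.

5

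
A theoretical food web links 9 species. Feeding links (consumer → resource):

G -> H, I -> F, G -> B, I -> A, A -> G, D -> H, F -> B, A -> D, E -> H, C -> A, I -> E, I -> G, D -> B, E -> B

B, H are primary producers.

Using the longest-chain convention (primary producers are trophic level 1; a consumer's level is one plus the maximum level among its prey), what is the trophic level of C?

Trophic level 4

B is a producer → level 1.
D eats B (level 1); other prey at levels: H 1 → level 2.
A eats D (level 2); other prey at levels: G 2 → level 3.
C eats A → level 4.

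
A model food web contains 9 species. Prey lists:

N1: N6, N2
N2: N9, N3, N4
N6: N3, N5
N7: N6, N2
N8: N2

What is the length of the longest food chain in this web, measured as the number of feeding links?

2 links

One longest chain: N9 → N2 → N8.
It has 3 species and 2 links.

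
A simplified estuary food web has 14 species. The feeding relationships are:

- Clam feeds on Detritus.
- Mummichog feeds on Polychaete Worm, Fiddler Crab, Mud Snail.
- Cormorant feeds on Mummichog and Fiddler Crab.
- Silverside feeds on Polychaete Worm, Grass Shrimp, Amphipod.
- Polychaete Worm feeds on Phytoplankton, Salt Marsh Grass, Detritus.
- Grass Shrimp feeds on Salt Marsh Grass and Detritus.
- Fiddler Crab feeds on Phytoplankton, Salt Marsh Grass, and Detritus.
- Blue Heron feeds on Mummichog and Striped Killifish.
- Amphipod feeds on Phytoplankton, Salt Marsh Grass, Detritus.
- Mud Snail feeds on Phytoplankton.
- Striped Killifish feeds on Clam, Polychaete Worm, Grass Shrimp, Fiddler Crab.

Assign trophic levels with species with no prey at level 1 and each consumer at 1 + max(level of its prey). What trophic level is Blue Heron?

Trophic level 4

Detritus has no prey (basal) → level 1.
Polychaete Worm eats Detritus (level 1); other prey at levels: Phytoplankton 1, Salt Marsh Grass 1 → level 2.
Mummichog eats Polychaete Worm (level 2); other prey at levels: Mud Snail 2, Fiddler Crab 2 → level 3.
Blue Heron eats Mummichog (level 3); other prey at levels: Striped Killifish 3 → level 4.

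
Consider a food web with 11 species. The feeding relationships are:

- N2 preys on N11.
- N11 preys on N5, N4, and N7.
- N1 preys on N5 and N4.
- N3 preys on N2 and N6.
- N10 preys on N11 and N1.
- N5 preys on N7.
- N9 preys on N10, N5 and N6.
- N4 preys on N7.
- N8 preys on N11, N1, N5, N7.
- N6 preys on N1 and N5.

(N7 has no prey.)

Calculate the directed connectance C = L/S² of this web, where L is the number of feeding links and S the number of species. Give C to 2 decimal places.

The web has S = 11 species and L = 21 feeding links.
C = L / S² = 21 / 121 = 0.1736 ≈ 0.17.

C = 0.17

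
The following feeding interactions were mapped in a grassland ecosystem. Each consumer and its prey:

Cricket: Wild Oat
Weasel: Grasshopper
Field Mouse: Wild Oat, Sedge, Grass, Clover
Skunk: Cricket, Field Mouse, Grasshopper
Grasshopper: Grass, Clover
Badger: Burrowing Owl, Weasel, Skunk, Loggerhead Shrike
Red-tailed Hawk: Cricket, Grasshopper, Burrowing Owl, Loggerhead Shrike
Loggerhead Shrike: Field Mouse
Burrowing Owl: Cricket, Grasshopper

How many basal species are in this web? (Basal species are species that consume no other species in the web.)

Basal species (no prey listed): Wild Oat, Sedge, Grass, Clover.
Count: 4.

4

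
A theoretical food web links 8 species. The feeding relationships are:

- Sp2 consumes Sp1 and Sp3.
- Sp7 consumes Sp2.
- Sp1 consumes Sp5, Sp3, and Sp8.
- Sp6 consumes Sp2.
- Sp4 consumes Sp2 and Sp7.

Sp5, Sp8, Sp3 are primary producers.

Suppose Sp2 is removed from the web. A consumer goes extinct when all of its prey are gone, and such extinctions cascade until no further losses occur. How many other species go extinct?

3

Remove Sp2.
Round 1: Sp7 (all prey gone), Sp6 (all prey gone) → extinct.
Round 2: Sp4 (all prey gone) → extinct.
No further losses. Total secondary extinctions: 3.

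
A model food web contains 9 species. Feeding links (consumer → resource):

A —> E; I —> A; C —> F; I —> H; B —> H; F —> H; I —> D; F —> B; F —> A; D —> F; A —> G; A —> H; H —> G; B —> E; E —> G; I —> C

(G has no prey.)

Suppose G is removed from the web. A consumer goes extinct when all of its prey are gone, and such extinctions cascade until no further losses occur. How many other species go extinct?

Remove G.
Round 1: E (all prey gone), H (all prey gone) → extinct.
Round 2: A (all prey gone), B (all prey gone) → extinct.
Round 3: F (all prey gone) → extinct.
Round 4: D (all prey gone), C (all prey gone) → extinct.
Round 5: I (all prey gone) → extinct.
No further losses. Total secondary extinctions: 8.

8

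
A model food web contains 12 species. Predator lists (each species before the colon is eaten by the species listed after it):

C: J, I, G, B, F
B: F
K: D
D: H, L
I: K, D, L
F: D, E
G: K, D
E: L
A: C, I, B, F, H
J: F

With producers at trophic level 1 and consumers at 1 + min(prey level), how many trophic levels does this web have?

3

Producers (level 1): A.
Following each consumer down to its lowest-level prey: A → C → G (levels 1 through 3).
All prey of G (C 2) are at level 2 or above, so G is at level 1 + 2 = 3.
Every consumer has at least one prey at level 2 or below, so none exceeds level 3.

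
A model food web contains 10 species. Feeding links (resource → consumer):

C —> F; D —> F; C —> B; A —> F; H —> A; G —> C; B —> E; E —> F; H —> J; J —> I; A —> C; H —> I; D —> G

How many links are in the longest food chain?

5 links

One longest chain: D → G → C → B → E → F.
It has 6 species and 5 links.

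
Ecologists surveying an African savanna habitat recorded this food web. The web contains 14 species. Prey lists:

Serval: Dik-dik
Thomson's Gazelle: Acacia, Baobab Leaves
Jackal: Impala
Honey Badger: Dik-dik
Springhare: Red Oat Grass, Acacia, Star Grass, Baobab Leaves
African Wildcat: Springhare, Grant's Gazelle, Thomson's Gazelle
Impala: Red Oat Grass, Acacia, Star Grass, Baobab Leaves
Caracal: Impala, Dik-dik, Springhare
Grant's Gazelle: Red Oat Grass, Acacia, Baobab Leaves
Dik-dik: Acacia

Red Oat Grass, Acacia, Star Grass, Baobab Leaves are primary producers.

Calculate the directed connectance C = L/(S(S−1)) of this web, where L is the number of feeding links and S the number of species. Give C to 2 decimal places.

C = 0.13

The web has S = 14 species and L = 23 feeding links.
C = L / (S(S−1)) = 23 / 182 = 0.1264 ≈ 0.13.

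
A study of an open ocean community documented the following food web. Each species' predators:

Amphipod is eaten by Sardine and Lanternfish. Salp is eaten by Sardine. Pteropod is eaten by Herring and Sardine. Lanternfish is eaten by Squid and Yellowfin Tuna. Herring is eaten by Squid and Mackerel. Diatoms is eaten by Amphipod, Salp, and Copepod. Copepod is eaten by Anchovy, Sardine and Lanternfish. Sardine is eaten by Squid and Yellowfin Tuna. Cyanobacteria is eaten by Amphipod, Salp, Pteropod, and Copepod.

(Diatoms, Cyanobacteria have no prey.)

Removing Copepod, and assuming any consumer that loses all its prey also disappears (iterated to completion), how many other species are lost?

1

Remove Copepod.
Round 1: Anchovy (all prey gone) → extinct.
No further losses. Total secondary extinctions: 1.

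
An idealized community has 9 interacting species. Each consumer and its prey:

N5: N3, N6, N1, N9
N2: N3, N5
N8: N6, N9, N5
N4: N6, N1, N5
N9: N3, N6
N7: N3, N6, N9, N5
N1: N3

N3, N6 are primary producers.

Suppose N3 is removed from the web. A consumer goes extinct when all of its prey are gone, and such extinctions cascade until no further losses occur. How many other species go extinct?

Remove N3.
Round 1: N1 (all prey gone) → extinct.
No further losses. Total secondary extinctions: 1.

1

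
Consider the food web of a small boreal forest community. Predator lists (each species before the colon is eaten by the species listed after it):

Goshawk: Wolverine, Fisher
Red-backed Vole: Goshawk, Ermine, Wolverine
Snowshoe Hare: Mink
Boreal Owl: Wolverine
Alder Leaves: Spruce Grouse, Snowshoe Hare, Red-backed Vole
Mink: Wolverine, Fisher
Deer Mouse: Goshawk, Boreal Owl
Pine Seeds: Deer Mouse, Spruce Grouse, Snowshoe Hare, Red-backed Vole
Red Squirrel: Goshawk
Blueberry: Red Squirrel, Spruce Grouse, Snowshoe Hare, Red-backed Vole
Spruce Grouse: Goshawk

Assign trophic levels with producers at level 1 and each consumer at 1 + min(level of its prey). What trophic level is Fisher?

Trophic level 4

Blueberry is a producer → level 1.
Red Squirrel eats Blueberry → level 2.
Goshawk eats Red Squirrel → level 3.
Fisher eats Goshawk → level 4.
No prey of Fisher is below level 3, so 4 is the minimum.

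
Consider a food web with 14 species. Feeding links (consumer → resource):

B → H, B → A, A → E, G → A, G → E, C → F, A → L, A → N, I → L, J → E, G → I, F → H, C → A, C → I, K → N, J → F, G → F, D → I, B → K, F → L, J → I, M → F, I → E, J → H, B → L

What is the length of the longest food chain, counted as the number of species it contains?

3 species

One longest chain: E → A → B.
It has 3 species and 2 links.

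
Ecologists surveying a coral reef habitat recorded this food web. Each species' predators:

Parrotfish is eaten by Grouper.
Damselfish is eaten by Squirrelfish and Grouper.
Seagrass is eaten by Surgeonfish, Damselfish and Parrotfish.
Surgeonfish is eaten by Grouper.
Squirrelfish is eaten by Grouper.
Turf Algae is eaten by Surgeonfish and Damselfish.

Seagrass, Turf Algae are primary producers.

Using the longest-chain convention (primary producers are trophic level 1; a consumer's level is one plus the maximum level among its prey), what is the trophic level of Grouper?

Trophic level 4

Seagrass is a producer → level 1.
Damselfish eats Seagrass (level 1); other prey at levels: Turf Algae 1 → level 2.
Squirrelfish eats Damselfish → level 3.
Grouper eats Squirrelfish (level 3); other prey at levels: Damselfish 2, Surgeonfish 2, Parrotfish 2 → level 4.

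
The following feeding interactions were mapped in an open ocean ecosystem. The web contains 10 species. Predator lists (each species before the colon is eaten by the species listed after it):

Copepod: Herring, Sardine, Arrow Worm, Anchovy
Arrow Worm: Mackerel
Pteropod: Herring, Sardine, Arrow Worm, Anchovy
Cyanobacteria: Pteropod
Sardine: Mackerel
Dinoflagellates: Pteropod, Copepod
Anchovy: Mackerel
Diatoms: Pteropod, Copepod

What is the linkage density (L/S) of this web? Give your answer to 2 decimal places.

L/S = 1.60

There are L = 16 links among S = 10 species.
L/S = 16/10 = 1.6000 ≈ 1.60.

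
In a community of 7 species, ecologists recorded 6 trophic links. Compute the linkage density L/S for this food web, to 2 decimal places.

There are L = 6 links among S = 7 species.
L/S = 6/7 = 0.8571 ≈ 0.86.

L/S = 0.86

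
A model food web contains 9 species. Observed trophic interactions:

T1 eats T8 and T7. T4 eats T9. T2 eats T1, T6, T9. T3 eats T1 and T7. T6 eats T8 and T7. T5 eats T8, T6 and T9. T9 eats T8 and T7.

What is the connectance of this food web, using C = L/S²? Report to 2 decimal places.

The web has S = 9 species and L = 15 feeding links.
C = L / S² = 15 / 81 = 0.1852 ≈ 0.19.

C = 0.19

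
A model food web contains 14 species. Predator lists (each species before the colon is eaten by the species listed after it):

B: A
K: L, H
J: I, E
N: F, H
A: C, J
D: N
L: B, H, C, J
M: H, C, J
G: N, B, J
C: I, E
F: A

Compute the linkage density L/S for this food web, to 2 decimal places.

There are L = 23 links among S = 14 species.
L/S = 23/14 = 1.6429 ≈ 1.64.

L/S = 1.64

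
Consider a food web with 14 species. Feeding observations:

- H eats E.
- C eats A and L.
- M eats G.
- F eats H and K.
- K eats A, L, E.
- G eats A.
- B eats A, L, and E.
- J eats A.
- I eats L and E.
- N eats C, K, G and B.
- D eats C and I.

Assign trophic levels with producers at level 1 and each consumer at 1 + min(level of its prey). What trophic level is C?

A is a producer → level 1.
C eats A → level 2.

Trophic level 2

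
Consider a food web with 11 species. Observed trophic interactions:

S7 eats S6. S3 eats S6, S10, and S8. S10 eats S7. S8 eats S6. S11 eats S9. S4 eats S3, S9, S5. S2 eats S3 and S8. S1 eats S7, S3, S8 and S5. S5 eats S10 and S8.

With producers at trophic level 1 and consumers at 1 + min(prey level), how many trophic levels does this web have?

3

Producers (level 1): S9, S6.
Following each consumer down to its lowest-level prey: S6 → S8 → S2 (levels 1 through 3).
All prey of S2 (S8 2, S3 2) are at level 2 or above, so S2 is at level 1 + 2 = 3.
Every consumer has at least one prey at level 2 or below, so none exceeds level 3.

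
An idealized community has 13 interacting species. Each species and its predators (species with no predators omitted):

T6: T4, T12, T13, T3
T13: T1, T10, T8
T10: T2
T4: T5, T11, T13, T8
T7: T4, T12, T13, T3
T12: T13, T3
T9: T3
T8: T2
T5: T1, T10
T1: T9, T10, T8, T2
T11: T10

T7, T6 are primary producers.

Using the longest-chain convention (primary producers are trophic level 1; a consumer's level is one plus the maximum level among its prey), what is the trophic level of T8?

T7 is a producer → level 1.
T4 eats T7 (level 1); other prey at levels: T6 1 → level 2.
T5 eats T4 → level 3.
T1 eats T5 (level 3); other prey at levels: T13 3 → level 4.
T8 eats T1 (level 4); other prey at levels: T4 2, T13 3 → level 5.

Trophic level 5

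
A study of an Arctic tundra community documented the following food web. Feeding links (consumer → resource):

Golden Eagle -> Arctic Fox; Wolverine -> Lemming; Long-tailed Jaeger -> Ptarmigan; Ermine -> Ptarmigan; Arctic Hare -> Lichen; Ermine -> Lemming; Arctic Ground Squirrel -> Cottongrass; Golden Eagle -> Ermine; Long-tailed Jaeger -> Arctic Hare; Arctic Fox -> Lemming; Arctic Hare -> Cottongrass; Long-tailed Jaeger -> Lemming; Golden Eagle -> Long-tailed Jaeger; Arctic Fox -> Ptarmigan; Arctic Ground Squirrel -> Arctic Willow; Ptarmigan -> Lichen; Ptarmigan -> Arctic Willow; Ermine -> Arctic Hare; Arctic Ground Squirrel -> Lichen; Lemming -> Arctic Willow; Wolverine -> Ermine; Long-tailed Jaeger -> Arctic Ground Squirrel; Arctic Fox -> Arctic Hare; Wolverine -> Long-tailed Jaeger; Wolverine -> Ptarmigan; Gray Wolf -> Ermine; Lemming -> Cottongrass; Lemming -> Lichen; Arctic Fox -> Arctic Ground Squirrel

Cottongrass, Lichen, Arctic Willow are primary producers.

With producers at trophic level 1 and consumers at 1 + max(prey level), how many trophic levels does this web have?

Producers (level 1): Cottongrass, Lichen, Arctic Willow.
Lichen → Ptarmigan → Ermine → Golden Eagle gives Golden Eagle level 4.
No species has a prey at level 4, so no species reaches level 5.

4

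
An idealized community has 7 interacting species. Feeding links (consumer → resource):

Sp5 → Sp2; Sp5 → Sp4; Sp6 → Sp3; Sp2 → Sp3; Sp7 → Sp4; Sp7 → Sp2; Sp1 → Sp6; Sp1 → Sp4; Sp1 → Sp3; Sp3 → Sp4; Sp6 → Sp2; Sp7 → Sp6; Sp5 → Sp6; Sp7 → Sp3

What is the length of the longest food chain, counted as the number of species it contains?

5 species

One longest chain: Sp4 → Sp3 → Sp2 → Sp6 → Sp1.
It has 5 species and 4 links.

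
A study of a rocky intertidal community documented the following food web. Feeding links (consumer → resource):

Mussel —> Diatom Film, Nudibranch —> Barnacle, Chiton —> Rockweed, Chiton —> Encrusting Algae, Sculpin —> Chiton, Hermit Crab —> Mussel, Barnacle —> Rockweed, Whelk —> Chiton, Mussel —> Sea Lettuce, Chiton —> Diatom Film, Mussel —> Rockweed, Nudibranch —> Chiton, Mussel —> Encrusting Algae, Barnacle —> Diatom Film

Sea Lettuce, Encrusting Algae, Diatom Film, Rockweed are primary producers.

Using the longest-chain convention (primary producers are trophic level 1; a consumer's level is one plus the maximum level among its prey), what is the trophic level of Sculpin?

Encrusting Algae is a producer → level 1.
Chiton eats Encrusting Algae (level 1); other prey at levels: Diatom Film 1, Rockweed 1 → level 2.
Sculpin eats Chiton → level 3.

Trophic level 3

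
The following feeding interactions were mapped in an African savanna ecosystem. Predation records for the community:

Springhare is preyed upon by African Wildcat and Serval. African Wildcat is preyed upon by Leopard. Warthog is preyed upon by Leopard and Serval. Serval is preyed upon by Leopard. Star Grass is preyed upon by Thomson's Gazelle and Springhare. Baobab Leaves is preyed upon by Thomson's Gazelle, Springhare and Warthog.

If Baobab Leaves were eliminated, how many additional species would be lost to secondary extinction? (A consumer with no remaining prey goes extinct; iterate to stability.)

1

Remove Baobab Leaves.
Round 1: Warthog (all prey gone) → extinct.
No further losses. Total secondary extinctions: 1.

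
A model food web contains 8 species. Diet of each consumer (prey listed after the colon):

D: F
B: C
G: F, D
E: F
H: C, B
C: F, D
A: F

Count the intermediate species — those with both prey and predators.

3

Intermediate species (has both prey and predators): D, C, B.
Count: 3.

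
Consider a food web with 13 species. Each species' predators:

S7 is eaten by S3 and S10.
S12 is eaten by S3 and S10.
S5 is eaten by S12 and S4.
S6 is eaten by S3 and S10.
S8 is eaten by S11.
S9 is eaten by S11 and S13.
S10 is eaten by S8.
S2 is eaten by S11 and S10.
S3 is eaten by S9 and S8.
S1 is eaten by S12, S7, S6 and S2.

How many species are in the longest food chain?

5 species

One longest chain: S1 → S6 → S3 → S9 → S13.
It has 5 species and 4 links.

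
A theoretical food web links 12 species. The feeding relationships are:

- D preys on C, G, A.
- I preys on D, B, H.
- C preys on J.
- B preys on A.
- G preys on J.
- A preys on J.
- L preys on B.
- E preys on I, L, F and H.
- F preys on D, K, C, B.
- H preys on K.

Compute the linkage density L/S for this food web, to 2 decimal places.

There are L = 20 links among S = 12 species.
L/S = 20/12 = 1.6667 ≈ 1.67.

L/S = 1.67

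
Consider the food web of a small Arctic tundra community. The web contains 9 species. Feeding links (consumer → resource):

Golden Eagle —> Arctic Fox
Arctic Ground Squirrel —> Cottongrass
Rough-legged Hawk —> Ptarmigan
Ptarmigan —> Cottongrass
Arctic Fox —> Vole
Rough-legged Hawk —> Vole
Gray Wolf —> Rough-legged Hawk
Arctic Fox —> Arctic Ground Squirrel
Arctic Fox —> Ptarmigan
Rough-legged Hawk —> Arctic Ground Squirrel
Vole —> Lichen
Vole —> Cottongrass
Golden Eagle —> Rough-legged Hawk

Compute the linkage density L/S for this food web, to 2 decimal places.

There are L = 13 links among S = 9 species.
L/S = 13/9 = 1.4444 ≈ 1.44.

L/S = 1.44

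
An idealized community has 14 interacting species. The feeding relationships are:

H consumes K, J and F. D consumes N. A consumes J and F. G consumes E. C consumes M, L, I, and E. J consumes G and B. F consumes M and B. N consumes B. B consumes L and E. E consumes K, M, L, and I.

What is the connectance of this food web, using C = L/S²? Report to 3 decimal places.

The web has S = 14 species and L = 22 feeding links.
C = L / S² = 22 / 196 = 0.1122 ≈ 0.112.

C = 0.112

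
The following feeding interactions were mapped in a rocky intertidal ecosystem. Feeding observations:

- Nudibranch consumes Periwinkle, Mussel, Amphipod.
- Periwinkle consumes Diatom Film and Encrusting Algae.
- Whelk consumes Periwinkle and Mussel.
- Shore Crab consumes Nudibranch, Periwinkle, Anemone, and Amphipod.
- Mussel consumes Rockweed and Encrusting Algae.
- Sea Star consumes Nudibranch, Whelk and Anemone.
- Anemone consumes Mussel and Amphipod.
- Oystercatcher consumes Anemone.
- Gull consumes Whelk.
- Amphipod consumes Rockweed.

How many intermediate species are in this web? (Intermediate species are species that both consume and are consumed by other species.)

6

Intermediate species (has both prey and predators): Amphipod, Mussel, Periwinkle, Nudibranch, Anemone, Whelk.
Count: 6.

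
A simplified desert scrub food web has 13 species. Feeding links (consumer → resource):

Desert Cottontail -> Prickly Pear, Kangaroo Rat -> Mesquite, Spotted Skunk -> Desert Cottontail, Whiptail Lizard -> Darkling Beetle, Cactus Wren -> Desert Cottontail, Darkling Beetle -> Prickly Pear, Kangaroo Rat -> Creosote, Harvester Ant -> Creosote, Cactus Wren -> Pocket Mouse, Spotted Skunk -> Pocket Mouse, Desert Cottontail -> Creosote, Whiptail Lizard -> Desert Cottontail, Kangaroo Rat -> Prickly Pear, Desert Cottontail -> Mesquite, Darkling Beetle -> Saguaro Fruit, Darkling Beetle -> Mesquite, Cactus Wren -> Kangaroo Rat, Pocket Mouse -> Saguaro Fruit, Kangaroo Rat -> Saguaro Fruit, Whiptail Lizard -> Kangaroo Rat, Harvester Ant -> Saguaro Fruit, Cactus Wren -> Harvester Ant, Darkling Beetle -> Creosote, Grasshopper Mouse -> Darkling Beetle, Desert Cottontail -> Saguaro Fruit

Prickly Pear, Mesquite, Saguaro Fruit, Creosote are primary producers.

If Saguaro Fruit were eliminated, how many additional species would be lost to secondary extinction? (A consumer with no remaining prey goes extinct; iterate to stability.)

Remove Saguaro Fruit.
Round 1: Pocket Mouse (all prey gone) → extinct.
No further losses. Total secondary extinctions: 1.

1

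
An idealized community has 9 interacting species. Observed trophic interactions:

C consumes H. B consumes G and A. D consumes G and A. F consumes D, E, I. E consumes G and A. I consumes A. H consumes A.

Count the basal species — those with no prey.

Basal species (no prey listed): G, A.
Count: 2.

2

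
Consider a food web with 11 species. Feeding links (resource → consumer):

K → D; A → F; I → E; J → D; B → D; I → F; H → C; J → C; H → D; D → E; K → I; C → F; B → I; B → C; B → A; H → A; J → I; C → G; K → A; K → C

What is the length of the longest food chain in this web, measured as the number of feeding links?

One longest chain: B → A → F.
It has 3 species and 2 links.

2 links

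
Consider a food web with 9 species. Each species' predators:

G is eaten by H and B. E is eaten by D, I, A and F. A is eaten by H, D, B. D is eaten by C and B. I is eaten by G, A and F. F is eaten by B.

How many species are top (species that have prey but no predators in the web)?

3

Top species (has prey, but nothing eats it): H, C, B.
Count: 3.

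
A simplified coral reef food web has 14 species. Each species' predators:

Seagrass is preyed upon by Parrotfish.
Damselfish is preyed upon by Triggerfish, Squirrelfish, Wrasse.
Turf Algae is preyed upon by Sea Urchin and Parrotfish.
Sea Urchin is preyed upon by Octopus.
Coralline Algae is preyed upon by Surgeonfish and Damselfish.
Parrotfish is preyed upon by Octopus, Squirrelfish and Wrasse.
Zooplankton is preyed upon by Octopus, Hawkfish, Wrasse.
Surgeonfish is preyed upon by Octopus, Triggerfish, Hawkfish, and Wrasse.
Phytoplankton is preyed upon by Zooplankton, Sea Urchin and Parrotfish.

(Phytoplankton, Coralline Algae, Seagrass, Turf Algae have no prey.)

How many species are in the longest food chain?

3 species

One longest chain: Coralline Algae → Surgeonfish → Triggerfish.
It has 3 species and 2 links.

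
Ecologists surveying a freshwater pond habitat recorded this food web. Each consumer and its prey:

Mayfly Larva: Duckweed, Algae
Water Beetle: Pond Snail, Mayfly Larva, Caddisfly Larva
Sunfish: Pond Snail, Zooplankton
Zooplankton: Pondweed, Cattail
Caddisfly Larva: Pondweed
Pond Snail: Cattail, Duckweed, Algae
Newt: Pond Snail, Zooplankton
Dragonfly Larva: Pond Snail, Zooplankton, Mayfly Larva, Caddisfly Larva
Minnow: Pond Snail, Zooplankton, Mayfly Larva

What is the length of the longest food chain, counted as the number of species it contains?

3 species

One longest chain: Cattail → Pond Snail → Minnow.
It has 3 species and 2 links.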